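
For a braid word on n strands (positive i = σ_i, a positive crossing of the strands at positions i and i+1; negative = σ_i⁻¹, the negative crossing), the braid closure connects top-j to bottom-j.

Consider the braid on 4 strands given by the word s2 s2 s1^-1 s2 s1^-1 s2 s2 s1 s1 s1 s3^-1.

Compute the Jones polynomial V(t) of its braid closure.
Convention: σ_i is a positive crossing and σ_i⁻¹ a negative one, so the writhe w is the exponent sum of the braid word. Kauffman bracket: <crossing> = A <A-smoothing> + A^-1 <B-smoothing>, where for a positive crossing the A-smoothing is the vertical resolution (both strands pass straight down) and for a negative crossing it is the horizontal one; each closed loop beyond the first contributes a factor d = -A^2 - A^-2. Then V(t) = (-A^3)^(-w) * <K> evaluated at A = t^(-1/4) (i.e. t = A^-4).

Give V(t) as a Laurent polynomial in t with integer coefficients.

The presented braid s2 s2 s1^-1 s2 s1^-1 s2 s2 s1 s1 s1 s3^-1 on 4 strands reduces by inverse Markov moves (closure unchanged at each step):
  Destabilize: the word has the form β·s3^-1 where s3^-1 occurs only as the final letter (β ∈ B_3); drop it and the last strand → 3 strands.
Reduced to β = s2 s2 s1^-1 s2 s1^-1 s2 s2 s1 s1 s1 on 3 strands, 10 crossings.
Compute on β:
Braid: s2 s2 s1^-1 s2 s1^-1 s2 s2 s1 s1 s1 on 3 strands, 10 crossings.
Writhe w = (#positive) - (#negative) = 8 - 2 = 6.
Enumerate smoothing states for the bracket polynomial. There are 2^10 = 1024 states.
Smooth each crossing (0=||, 1=⌣⌢); contribution A^(Σ sign_k(1-2s_k)) * d^(L-1).
Tabulate the states by total A-exponent and number of loops L (A-exp: L × count):
  A^10: L=3 ×1
  A^8: L=2 ×7, L=4 ×3
  A^6: L=1 ×14, L=3 ×28, L=5 ×3
  A^4: L=2 ×88, L=4 ×31, L=6 ×1
  A^2: L=1 ×63, L=3 ×133, L=5 ×14
  A^0: L=2 ×159, L=4 ×91, L=6 ×2
  A^-2: L=3 ×180, L=5 ×30
  A^-4: L=4 ×116, L=6 ×4
  A^-6: L=5 ×45
  A^-8: L=6 ×10
  A^-10: L=7 ×1
Each group contributes A^e * Σ count * d^(L-1):
Powers of d = -A^2 - A^-2: d^2 = A^4 + 2 + A^-4; d^3 = -A^6 - 3*A^2 - 3*A^-2 - A^-6; d^4 = A^8 + 4*A^4 + 6 + 4*A^-4 + A^-8; d^5 = -A^10 - 5*A^6 - 10*A^2 - 10*A^-2 - 5*A^-6 - A^-10; d^6 = A^12 + 6*A^8 + 15*A^4 + 20 + 15*A^-4 + 6*A^-8 + A^-12.
  A^10 * (d^2) = A^14 + 2*A^10 + A^6
  A^8 * (7*d + 3*d^3) = -3*A^14 - 16*A^10 - 16*A^6 - 3*A^2
  A^6 * (14 + 28*d^2 + 3*d^4) = 3*A^14 + 40*A^10 + 88*A^6 + 40*A^2 + 3*A^-2
  A^4 * (88*d + 31*d^3 + d^5) = -A^14 - 36*A^10 - 191*A^6 - 191*A^2 - 36*A^-2 - A^-6
  A^2 * (63 + 133*d^2 + 14*d^4) = 14*A^10 + 189*A^6 + 413*A^2 + 189*A^-2 + 14*A^-6
  A^0 * (159*d + 91*d^3 + 2*d^5) = -2*A^10 - 101*A^6 - 452*A^2 - 452*A^-2 - 101*A^-6 - 2*A^-10
  A^-2 * (180*d^2 + 30*d^4) = 30*A^6 + 300*A^2 + 540*A^-2 + 300*A^-6 + 30*A^-10
  A^-4 * (116*d^3 + 4*d^5) = -4*A^6 - 136*A^2 - 388*A^-2 - 388*A^-6 - 136*A^-10 - 4*A^-14
  A^-6 * (45*d^4) = 45*A^2 + 180*A^-2 + 270*A^-6 + 180*A^-10 + 45*A^-14
  A^-8 * (10*d^5) = -10*A^2 - 50*A^-2 - 100*A^-6 - 100*A^-10 - 50*A^-14 - 10*A^-18
  A^-10 * (d^6) = A^2 + 6*A^-2 + 15*A^-6 + 20*A^-10 + 15*A^-14 + 6*A^-18 + A^-22
Summing the groups: <K> = 2*A^10 - 4*A^6 + 7*A^2 - 8*A^-2 + 9*A^-6 - 8*A^-10 + 6*A^-14 - 4*A^-18 + A^-22
Normalise by the writhe: (-A^3)^(-w) = (-A^3)^(-6) = A^-18, so f(A) = A^-18 * <K> = 2*A^-8 - 4*A^-12 + 7*A^-16 - 8*A^-20 + 9*A^-24 - 8*A^-28 + 6*A^-32 - 4*A^-36 + A^-40.
Substitute A = t^(-1/4), i.e. A^e → t^(-e/4): V(t) = t^10 - 4*t^9 + 6*t^8 - 8*t^7 + 9*t^6 - 8*t^5 + 7*t^4 - 4*t^3 + 2*t^2

Answer: t^10 - 4*t^9 + 6*t^8 - 8*t^7 + 9*t^6 - 8*t^5 + 7*t^4 - 4*t^3 + 2*t^2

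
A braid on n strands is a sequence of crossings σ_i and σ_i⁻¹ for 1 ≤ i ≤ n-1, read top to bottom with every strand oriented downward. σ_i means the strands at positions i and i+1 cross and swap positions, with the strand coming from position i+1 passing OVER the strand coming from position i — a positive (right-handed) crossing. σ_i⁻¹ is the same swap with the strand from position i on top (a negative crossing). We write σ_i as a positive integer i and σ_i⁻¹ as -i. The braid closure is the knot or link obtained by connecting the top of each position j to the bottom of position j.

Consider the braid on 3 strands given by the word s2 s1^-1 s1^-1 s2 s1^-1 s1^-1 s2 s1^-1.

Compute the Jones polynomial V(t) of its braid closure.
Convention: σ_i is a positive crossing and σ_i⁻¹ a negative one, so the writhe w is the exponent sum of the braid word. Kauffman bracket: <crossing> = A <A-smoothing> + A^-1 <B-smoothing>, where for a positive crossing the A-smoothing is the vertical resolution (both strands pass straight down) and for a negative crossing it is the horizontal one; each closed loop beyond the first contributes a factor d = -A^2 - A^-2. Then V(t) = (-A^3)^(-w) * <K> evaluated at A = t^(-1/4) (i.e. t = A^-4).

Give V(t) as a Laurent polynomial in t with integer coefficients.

Braid: s2 s1^-1 s1^-1 s2 s1^-1 s1^-1 s2 s1^-1 on 3 strands, 8 crossings.
Writhe w = (#positive) - (#negative) = 3 - 5 = -2.
Computing the Kauffman bracket via state sum. There are 2^8 = 256 states.
Smooth each crossing (0=||, 1=⌣⌢); contribution A^(Σ sign_k(1-2s_k)) * d^(L-1).
Tabulate the states by total A-exponent and number of loops L (A-exp: L × count):
  A^8: L=6 ×1
  A^6: L=5 ×8
  A^4: L=4 ×28
  A^2: L=3 ×55, L=5 ×1
  A^0: L=2 ×63, L=4 ×7
  A^-2: L=1 ×35, L=3 ×21
  A^-4: L=2 ×26, L=4 ×2
  A^-6: L=3 ×8
  A^-8: L=4 ×1
Each group contributes A^e * Σ count * d^(L-1):
Powers of d = -A^2 - A^-2: d^2 = A^4 + 2 + A^-4; d^3 = -A^6 - 3*A^2 - 3*A^-2 - A^-6; d^4 = A^8 + 4*A^4 + 6 + 4*A^-4 + A^-8; d^5 = -A^10 - 5*A^6 - 10*A^2 - 10*A^-2 - 5*A^-6 - A^-10.
  A^8 * (d^5) = -A^18 - 5*A^14 - 10*A^10 - 10*A^6 - 5*A^2 - A^-2
  A^6 * (8*d^4) = 8*A^14 + 32*A^10 + 48*A^6 + 32*A^2 + 8*A^-2
  A^4 * (28*d^3) = -28*A^10 - 84*A^6 - 84*A^2 - 28*A^-2
  A^2 * (55*d^2 + d^4) = A^10 + 59*A^6 + 116*A^2 + 59*A^-2 + A^-6
  A^0 * (63*d + 7*d^3) = -7*A^6 - 84*A^2 - 84*A^-2 - 7*A^-6
  A^-2 * (35 + 21*d^2) = 21*A^2 + 77*A^-2 + 21*A^-6
  A^-4 * (26*d + 2*d^3) = -2*A^2 - 32*A^-2 - 32*A^-6 - 2*A^-10
  A^-6 * (8*d^2) = 8*A^-2 + 16*A^-6 + 8*A^-10
  A^-8 * (d^3) = -A^-2 - 3*A^-6 - 3*A^-10 - A^-14
Summing the groups: <K> = -A^18 + 3*A^14 - 5*A^10 + 6*A^6 - 6*A^2 + 6*A^-2 - 4*A^-6 + 3*A^-10 - A^-14
Normalise by the writhe: (-A^3)^(-w) = (-A^3)^(2) = A^6, so f(A) = A^6 * <K> = -A^24 + 3*A^20 - 5*A^16 + 6*A^12 - 6*A^8 + 6*A^4 - 4 + 3*A^-4 - A^-8.
Substitute A = t^(-1/4), i.e. A^e → t^(-e/4): V(t) = -t^2 + 3*t - 4 + 6*t^-1 - 6*t^-2 + 6*t^-3 - 5*t^-4 + 3*t^-5 - t^-6

Answer: -t^2 + 3*t - 4 + 6*t^-1 - 6*t^-2 + 6*t^-3 - 5*t^-4 + 3*t^-5 - t^-6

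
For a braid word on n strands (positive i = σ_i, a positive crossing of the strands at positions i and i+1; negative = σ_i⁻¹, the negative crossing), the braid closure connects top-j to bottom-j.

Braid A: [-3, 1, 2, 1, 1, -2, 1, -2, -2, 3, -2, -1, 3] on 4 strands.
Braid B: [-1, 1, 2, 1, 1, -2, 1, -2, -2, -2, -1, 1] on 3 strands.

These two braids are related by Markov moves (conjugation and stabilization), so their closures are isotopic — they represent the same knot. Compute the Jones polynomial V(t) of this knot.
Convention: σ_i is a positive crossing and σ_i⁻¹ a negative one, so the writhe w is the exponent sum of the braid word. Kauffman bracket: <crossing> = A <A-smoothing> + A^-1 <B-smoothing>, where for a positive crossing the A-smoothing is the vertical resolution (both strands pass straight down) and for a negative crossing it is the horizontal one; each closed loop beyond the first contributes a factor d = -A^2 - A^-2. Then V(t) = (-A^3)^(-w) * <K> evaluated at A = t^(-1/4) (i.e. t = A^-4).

Markov-equivalent braids have isotopic closures, hence identical knot invariants. Strip the Markov moves from each word to reach a common short braid β, then compute V(t) once on β.
Braid A: s3^-1 s1 s2 s1 s1 s2^-1 s1 s2^-1 s2^-1 s3 s2^-1 s1^-1 s3 on 4 strands reduces by inverse Markov moves (closure unchanged at each step):
  Deconjugate: the word is γ·β·γ⁻¹ with γ = s3^-1 s1 (prefix) and γ⁻¹ = s1^-1 s3 (suffix); strip both.
  Deconjugate: the word is γ·β·γ⁻¹ with γ = s2 (prefix) and γ⁻¹ = s2^-1 (suffix); strip both.
  Destabilize: the word has the form β·s3 where s3 occurs only as the final letter (β ∈ B_3); drop it and the last strand → 3 strands.
Reduced to β = s1 s1 s2^-1 s1 s2^-1 s2^-1 on 3 strands, 6 crossings.
Braid B: s1^-1 s1 s2 s1 s1 s2^-1 s1 s2^-1 s2^-1 s2^-1 s1^-1 s1 on 3 strands reduces by inverse Markov moves (closure unchanged at each step):
  Deconjugate: the word is γ·β·γ⁻¹ with γ = s1^-1 (prefix) and γ⁻¹ = s1 (suffix); strip both.
  Deconjugate: the word is γ·β·γ⁻¹ with γ = s1 s2 (prefix) and γ⁻¹ = s2^-1 s1^-1 (suffix); strip both.
Reduced to β = s1 s1 s2^-1 s1 s2^-1 s2^-1 on 3 strands, 6 crossings.
Both give the same β = s1 s1 s2^-1 s1 s2^-1 s2^-1 on 3 strands, so one state sum suffices:
Braid: s1 s1 s2^-1 s1 s2^-1 s2^-1 on 3 strands, 6 crossings.
Writhe w = (#positive) - (#negative) = 3 - 3 = 0.
Computing the Kauffman bracket via state sum. There are 2^6 = 64 states.
Each crossing splits two ways (0=vertical, 1=horizontal). The state's weight is A^(#A-smoothings - #B-smoothings) * d^(loops - 1).
Tabulate the states by total A-exponent and number of loops L (A-exp: L × count):
  A^6: L=4 ×1
  A^4: L=3 ×6
  A^2: L=2 ×14, L=4 ×1
  A^0: L=1 ×13, L=3 ×7
  A^-2: L=2 ×14, L=4 ×1
  A^-4: L=3 ×6
  A^-6: L=4 ×1
Each group contributes A^e * Σ count * d^(L-1):
Powers of d = -A^2 - A^-2: d^2 = A^4 + 2 + A^-4; d^3 = -A^6 - 3*A^2 - 3*A^-2 - A^-6.
  A^6 * (d^3) = -A^12 - 3*A^8 - 3*A^4 - 1
  A^4 * (6*d^2) = 6*A^8 + 12*A^4 + 6
  A^2 * (14*d + d^3) = -A^8 - 17*A^4 - 17 - A^-4
  A^0 * (13 + 7*d^2) = 7*A^4 + 27 + 7*A^-4
  A^-2 * (14*d + d^3) = -A^4 - 17 - 17*A^-4 - A^-8
  A^-4 * (6*d^2) = 6 + 12*A^-4 + 6*A^-8
  A^-6 * (d^3) = -1 - 3*A^-4 - 3*A^-8 - A^-12
Summing the groups: <K> = -A^12 + 2*A^8 - 2*A^4 + 3 - 2*A^-4 + 2*A^-8 - A^-12
Normalise by the writhe: (-A^3)^(-w) = (-A^3)^(0) = 1, so f(A) = 1 * <K> = -A^12 + 2*A^8 - 2*A^4 + 3 - 2*A^-4 + 2*A^-8 - A^-12.
Substitute A = t^(-1/4), i.e. A^e → t^(-e/4): V(t) = -t^3 + 2*t^2 - 2*t + 3 - 2*t^-1 + 2*t^-2 - t^-3

Answer: -t^3 + 2*t^2 - 2*t + 3 - 2*t^-1 + 2*t^-2 - t^-3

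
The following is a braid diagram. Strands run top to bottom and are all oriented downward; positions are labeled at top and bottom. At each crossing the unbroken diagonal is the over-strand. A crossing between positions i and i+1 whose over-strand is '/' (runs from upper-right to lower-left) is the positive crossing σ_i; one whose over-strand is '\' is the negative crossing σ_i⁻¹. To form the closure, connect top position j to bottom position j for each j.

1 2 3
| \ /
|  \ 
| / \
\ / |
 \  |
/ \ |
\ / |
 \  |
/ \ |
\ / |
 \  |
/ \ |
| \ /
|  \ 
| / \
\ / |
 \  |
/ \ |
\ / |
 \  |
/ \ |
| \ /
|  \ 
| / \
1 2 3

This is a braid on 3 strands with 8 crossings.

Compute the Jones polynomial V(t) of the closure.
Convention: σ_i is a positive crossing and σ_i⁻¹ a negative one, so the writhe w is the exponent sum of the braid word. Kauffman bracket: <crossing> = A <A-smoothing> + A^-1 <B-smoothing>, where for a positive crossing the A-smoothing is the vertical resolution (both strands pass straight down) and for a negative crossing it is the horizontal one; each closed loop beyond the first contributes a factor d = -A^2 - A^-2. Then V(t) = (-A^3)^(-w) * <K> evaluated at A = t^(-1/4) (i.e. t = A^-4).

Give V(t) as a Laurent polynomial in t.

t^-3 + t^-5 - t^-8

Derivation:
Reading the diagram top to bottom ('/'-over between positions i,i+1 = s_i, '\'-over = s_i^-1): braid word = s2^-1 s1^-1 s1^-1 s1^-1 s2^-1 s1^-1 s1^-1 s2^-1.
Braid: s2^-1 s1^-1 s1^-1 s1^-1 s2^-1 s1^-1 s1^-1 s2^-1 on 3 strands, 8 crossings.
Writhe w = (#positive) - (#negative) = 0 - 8 = -8.
State-sum expansion of <K>. There are 2^8 = 256 states.
Smooth each crossing (0=||, 1=⌣⌢); contribution A^(Σ sign_k(1-2s_k)) * d^(L-1).
Tabulate the states by total A-exponent and number of loops L (A-exp: L × count):
  A^8: L=5 ×1
  A^6: L=4 ×7, L=6 ×1
  A^4: L=3 ×19, L=5 ×9
  A^2: L=2 ×24, L=4 ×31, L=6 ×1
  A^0: L=1 ×12, L=3 ×53, L=5 ×5
  A^-2: L=2 ×45, L=4 ×11
  A^-4: L=1 ×15, L=3 ×13
  A^-6: L=2 ×8
  A^-8: L=3 ×1
Each group contributes A^e * Σ count * d^(L-1):
Powers of d = -A^2 - A^-2: d^2 = A^4 + 2 + A^-4; d^3 = -A^6 - 3*A^2 - 3*A^-2 - A^-6; d^4 = A^8 + 4*A^4 + 6 + 4*A^-4 + A^-8; d^5 = -A^10 - 5*A^6 - 10*A^2 - 10*A^-2 - 5*A^-6 - A^-10.
  A^8 * (d^4) = A^16 + 4*A^12 + 6*A^8 + 4*A^4 + 1
  A^6 * (7*d^3 + d^5) = -A^16 - 12*A^12 - 31*A^8 - 31*A^4 - 12 - A^-4
  A^4 * (19*d^2 + 9*d^4) = 9*A^12 + 55*A^8 + 92*A^4 + 55 + 9*A^-4
  A^2 * (24*d + 31*d^3 + d^5) = -A^12 - 36*A^8 - 127*A^4 - 127 - 36*A^-4 - A^-8
  A^0 * (12 + 53*d^2 + 5*d^4) = 5*A^8 + 73*A^4 + 148 + 73*A^-4 + 5*A^-8
  A^-2 * (45*d + 11*d^3) = -11*A^4 - 78 - 78*A^-4 - 11*A^-8
  A^-4 * (15 + 13*d^2) = 13 + 41*A^-4 + 13*A^-8
  A^-6 * (8*d) = -8*A^-4 - 8*A^-8
  A^-8 * (d^2) = A^-4 + 2*A^-8 + A^-12
Summing the groups: <K> = -A^8 + A^-4 + A^-12
Normalise by the writhe: (-A^3)^(-w) = (-A^3)^(8) = A^24, so f(A) = A^24 * <K> = -A^32 + A^20 + A^12.
Substitute A = t^(-1/4), i.e. A^e → t^(-e/4): V(t) = t^-3 + t^-5 - t^-8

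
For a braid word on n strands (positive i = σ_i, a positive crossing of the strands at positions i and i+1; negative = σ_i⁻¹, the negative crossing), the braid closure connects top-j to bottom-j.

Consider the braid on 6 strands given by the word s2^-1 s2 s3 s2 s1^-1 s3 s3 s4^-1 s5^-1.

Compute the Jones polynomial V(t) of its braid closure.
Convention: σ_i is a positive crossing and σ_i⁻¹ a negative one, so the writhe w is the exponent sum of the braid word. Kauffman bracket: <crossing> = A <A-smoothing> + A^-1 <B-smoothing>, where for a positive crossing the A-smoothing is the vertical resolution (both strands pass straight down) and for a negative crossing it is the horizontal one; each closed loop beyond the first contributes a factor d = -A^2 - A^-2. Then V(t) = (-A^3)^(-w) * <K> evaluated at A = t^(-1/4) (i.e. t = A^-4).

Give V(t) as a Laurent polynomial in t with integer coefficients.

-t^4 + t^3 + t

Derivation:
The presented braid s2^-1 s2 s3 s2 s1^-1 s3 s3 s4^-1 s5^-1 on 6 strands reduces by inverse Markov moves (closure unchanged at each step):
  Destabilize: the word has the form β·s5^-1 where s5^-1 occurs only as the final letter (β ∈ B_5); drop it and the last strand → 5 strands.
  Destabilize: the word has the form β·s4^-1 where s4^-1 occurs only as the final letter (β ∈ B_4); drop it and the last strand → 4 strands.
Reduced to β = s2^-1 s2 s3 s2 s1^-1 s3 s3 on 4 strands, 7 crossings.
Compute on β:
First cancel adjacent σ_i σ_i⁻¹ pairs (Reidemeister II — same braid, same closure): s2^-1 s2 s3 s2 s1^-1 s3 s3 → s3 s2 s1^-1 s3 s3.
Braid: s3 s2 s1^-1 s3 s3 on 4 strands, 5 crossings.
Writhe w = (#positive) - (#negative) = 4 - 1 = 3.
Computing the Kauffman bracket via state sum. There are 2^5 = 32 states.
For each crossing: s=0 is the vertical smoothing, s=1 horizontal. Crossing k contributes A^(sign_k * (1 - 2*s_k)); loop factor d = -A^2 - A^-2.
  state 00000: A-exp=+3, loops=4, term = A^3 * d^3
  state 00001: A-exp=+1, loops=3, term = A^1 * d^2
  state 00010: A-exp=+1, loops=3, term = A^1 * d^2
  state 00011: A-exp=-1, loops=4, term = A^-1 * d^3
  state 00100: A-exp=+5, loops=3, term = A^5 * d^2
  state 00101: A-exp=+3, loops=2, term = A^3 * d^1
  state 00110: A-exp=+3, loops=2, term = A^3 * d^1
  state 00111: A-exp=+1, loops=3, term = A^1 * d^2
  state 01000: A-exp=+1, loops=3, term = A^1 * d^2
  state 01001: A-exp=-1, loops=2, term = A^-1 * d^1
  state 01010: A-exp=-1, loops=2, term = A^-1 * d^1
  state 01011: A-exp=-3, loops=3, term = A^-3 * d^2
  state 01100: A-exp=+3, loops=2, term = A^3 * d^1
  state 01101: A-exp=+1, loops=1, term = A^1 * d^0
  state 01110: A-exp=+1, loops=1, term = A^1 * d^0
  state 01111: A-exp=-1, loops=2, term = A^-1 * d^1
  state 10000: A-exp=+1, loops=3, term = A^1 * d^2
  state 10001: A-exp=-1, loops=4, term = A^-1 * d^3
  state 10010: A-exp=-1, loops=4, term = A^-1 * d^3
  state 10011: A-exp=-3, loops=5, term = A^-3 * d^4
  state 10100: A-exp=+3, loops=2, term = A^3 * d^1
  state 10101: A-exp=+1, loops=3, term = A^1 * d^2
  state 10110: A-exp=+1, loops=3, term = A^1 * d^2
  state 10111: A-exp=-1, loops=4, term = A^-1 * d^3
  state 11000: A-exp=-1, loops=2, term = A^-1 * d^1
  state 11001: A-exp=-3, loops=3, term = A^-3 * d^2
  state 11010: A-exp=-3, loops=3, term = A^-3 * d^2
  state 11011: A-exp=-5, loops=4, term = A^-5 * d^3
  state 11100: A-exp=+1, loops=1, term = A^1 * d^0
  state 11101: A-exp=-1, loops=2, term = A^-1 * d^1
  state 11110: A-exp=-1, loops=2, term = A^-1 * d^1
  state 11111: A-exp=-3, loops=3, term = A^-3 * d^2
Collect the terms by A-exponent (count of states per loop number):
Powers of d = -A^2 - A^-2: d^2 = A^4 + 2 + A^-4; d^3 = -A^6 - 3*A^2 - 3*A^-2 - A^-6; d^4 = A^8 + 4*A^4 + 6 + 4*A^-4 + A^-8.
  A^5 * (d^2) = A^9 + 2*A^5 + A
  A^3 * (4*d + d^3) = -A^9 - 7*A^5 - 7*A - A^-3
  A^1 * (3 + 7*d^2) = 7*A^5 + 17*A + 7*A^-3
  A^-1 * (6*d + 4*d^3) = -4*A^5 - 18*A - 18*A^-3 - 4*A^-7
  A^-3 * (4*d^2 + d^4) = A^5 + 8*A + 14*A^-3 + 8*A^-7 + A^-11
  A^-5 * (d^3) = -A - 3*A^-3 - 3*A^-7 - A^-11
Summing the groups: <K> = -A^5 - A^-3 + A^-7
Normalise by the writhe: (-A^3)^(-w) = (-A^3)^(-3) = -A^-9, so f(A) = -A^-9 * <K> = A^-4 + A^-12 - A^-16.
Substitute A = t^(-1/4), i.e. A^e → t^(-e/4): V(t) = -t^4 + t^3 + t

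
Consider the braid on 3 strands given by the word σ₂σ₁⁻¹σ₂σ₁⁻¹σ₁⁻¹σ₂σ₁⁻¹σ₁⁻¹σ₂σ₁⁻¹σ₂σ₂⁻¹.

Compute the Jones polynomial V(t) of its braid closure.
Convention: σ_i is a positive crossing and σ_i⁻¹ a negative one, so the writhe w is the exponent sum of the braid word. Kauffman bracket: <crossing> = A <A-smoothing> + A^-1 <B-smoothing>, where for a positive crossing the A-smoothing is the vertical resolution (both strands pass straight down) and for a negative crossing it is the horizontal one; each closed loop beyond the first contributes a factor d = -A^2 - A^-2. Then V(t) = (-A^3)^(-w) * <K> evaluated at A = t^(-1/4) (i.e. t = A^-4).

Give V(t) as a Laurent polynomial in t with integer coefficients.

t^3 - 4*t^2 + 8*t - 11 + 15*t^-1 - 16*t^-2 + 15*t^-3 - 12*t^-4 + 8*t^-5 - 4*t^-6 + t^-7

Derivation:
The presented braid s2 s1^-1 s2 s1^-1 s1^-1 s2 s1^-1 s1^-1 s2 s1^-1 s2 s2^-1 on 3 strands reduces by inverse Markov moves (closure unchanged at each step):
  Deconjugate: the word is γ·β·γ⁻¹ with γ = s2 (prefix) and γ⁻¹ = s2^-1 (suffix); strip both.
Reduced to β = s1^-1 s2 s1^-1 s1^-1 s2 s1^-1 s1^-1 s2 s1^-1 s2 on 3 strands, 10 crossings.
Compute on β:
Braid: s1^-1 s2 s1^-1 s1^-1 s2 s1^-1 s1^-1 s2 s1^-1 s2 on 3 strands, 10 crossings.
Writhe w = (#positive) - (#negative) = 4 - 6 = -2.
Enumerate smoothing states for the bracket polynomial. There are 2^10 = 1024 states.
Smooth each crossing (0=||, 1=⌣⌢); contribution A^(Σ sign_k(1-2s_k)) * d^(L-1).
Tabulate the states by total A-exponent and number of loops L (A-exp: L × count):
  A^10: L=7 ×1
  A^8: L=6 ×10
  A^6: L=5 ×45
  A^4: L=4 ×118, L=6 ×2
  A^2: L=3 ×193, L=5 ×17
  A^0: L=2 ×192, L=4 ×59, L=6 ×1
  A^-2: L=1 ×95, L=3 ×108, L=5 ×7
  A^-4: L=2 ×95, L=4 ×25
  A^-6: L=3 ×43, L=5 ×2
  A^-8: L=4 ×10
  A^-10: L=5 ×1
Each group contributes A^e * Σ count * d^(L-1):
Powers of d = -A^2 - A^-2: d^2 = A^4 + 2 + A^-4; d^3 = -A^6 - 3*A^2 - 3*A^-2 - A^-6; d^4 = A^8 + 4*A^4 + 6 + 4*A^-4 + A^-8; d^5 = -A^10 - 5*A^6 - 10*A^2 - 10*A^-2 - 5*A^-6 - A^-10; d^6 = A^12 + 6*A^8 + 15*A^4 + 20 + 15*A^-4 + 6*A^-8 + A^-12.
  A^10 * (d^6) = A^22 + 6*A^18 + 15*A^14 + 20*A^10 + 15*A^6 + 6*A^2 + A^-2
  A^8 * (10*d^5) = -10*A^18 - 50*A^14 - 100*A^10 - 100*A^6 - 50*A^2 - 10*A^-2
  A^6 * (45*d^4) = 45*A^14 + 180*A^10 + 270*A^6 + 180*A^2 + 45*A^-2
  A^4 * (118*d^3 + 2*d^5) = -2*A^14 - 128*A^10 - 374*A^6 - 374*A^2 - 128*A^-2 - 2*A^-6
  A^2 * (193*d^2 + 17*d^4) = 17*A^10 + 261*A^6 + 488*A^2 + 261*A^-2 + 17*A^-6
  A^0 * (192*d + 59*d^3 + d^5) = -A^10 - 64*A^6 - 379*A^2 - 379*A^-2 - 64*A^-6 - A^-10
  A^-2 * (95 + 108*d^2 + 7*d^4) = 7*A^6 + 136*A^2 + 353*A^-2 + 136*A^-6 + 7*A^-10
  A^-4 * (95*d + 25*d^3) = -25*A^2 - 170*A^-2 - 170*A^-6 - 25*A^-10
  A^-6 * (43*d^2 + 2*d^4) = 2*A^2 + 51*A^-2 + 98*A^-6 + 51*A^-10 + 2*A^-14
  A^-8 * (10*d^3) = -10*A^-2 - 30*A^-6 - 30*A^-10 - 10*A^-14
  A^-10 * (d^4) = A^-2 + 4*A^-6 + 6*A^-10 + 4*A^-14 + A^-18
Summing the groups: <K> = A^22 - 4*A^18 + 8*A^14 - 12*A^10 + 15*A^6 - 16*A^2 + 15*A^-2 - 11*A^-6 + 8*A^-10 - 4*A^-14 + A^-18
Normalise by the writhe: (-A^3)^(-w) = (-A^3)^(2) = A^6, so f(A) = A^6 * <K> = A^28 - 4*A^24 + 8*A^20 - 12*A^16 + 15*A^12 - 16*A^8 + 15*A^4 - 11 + 8*A^-4 - 4*A^-8 + A^-12.
Substitute A = t^(-1/4), i.e. A^e → t^(-e/4): V(t) = t^3 - 4*t^2 + 8*t - 11 + 15*t^-1 - 16*t^-2 + 15*t^-3 - 12*t^-4 + 8*t^-5 - 4*t^-6 + t^-7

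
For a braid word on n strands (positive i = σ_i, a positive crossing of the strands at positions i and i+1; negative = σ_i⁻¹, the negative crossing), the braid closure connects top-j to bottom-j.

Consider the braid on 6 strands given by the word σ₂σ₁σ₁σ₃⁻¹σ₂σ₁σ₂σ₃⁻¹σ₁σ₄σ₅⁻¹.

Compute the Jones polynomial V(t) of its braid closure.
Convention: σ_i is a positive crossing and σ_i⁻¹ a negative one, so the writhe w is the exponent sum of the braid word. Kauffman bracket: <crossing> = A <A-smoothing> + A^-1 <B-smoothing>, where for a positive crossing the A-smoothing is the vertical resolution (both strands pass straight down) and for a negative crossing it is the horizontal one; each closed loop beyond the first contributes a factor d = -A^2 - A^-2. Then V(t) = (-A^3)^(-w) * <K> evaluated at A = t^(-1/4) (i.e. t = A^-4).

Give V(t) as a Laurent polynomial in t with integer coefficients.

-t^7 + 2*t^6 - 2*t^5 + 2*t^4 - 2*t^3 + 2*t^2 - t + 1

Derivation:
The presented braid s2 s1 s1 s3^-1 s2 s1 s2 s3^-1 s1 s4 s5^-1 on 6 strands reduces by inverse Markov moves (closure unchanged at each step):
  Destabilize: the word has the form β·s5^-1 where s5^-1 occurs only as the final letter (β ∈ B_5); drop it and the last strand → 5 strands.
  Destabilize: the word has the form β·s4 where s4 occurs only as the final letter (β ∈ B_4); drop it and the last strand → 4 strands.
Reduced to β = s2 s1 s1 s3^-1 s2 s1 s2 s3^-1 s1 on 4 strands, 9 crossings.
Compute on β:
Braid: s2 s1 s1 s3^-1 s2 s1 s2 s3^-1 s1 on 4 strands, 9 crossings.
Writhe w = (#positive) - (#negative) = 7 - 2 = 5.
Computing the Kauffman bracket via state sum. There are 2^9 = 512 states.
For each crossing: s=0 is the vertical smoothing, s=1 horizontal. Crossing k contributes A^(sign_k * (1 - 2*s_k)); loop factor d = -A^2 - A^-2.
Tabulate the states by total A-exponent and number of loops L (A-exp: L × count):
  A^9: L=4 ×1
  A^7: L=3 ×9
  A^5: L=2 ×28, L=4 ×8
  A^3: L=1 ×32, L=3 ×48, L=5 ×4
  A^1: L=2 ×91, L=4 ×34, L=6 ×1
  A^-1: L=1 ×23, L=3 ×92, L=5 ×11
  A^-3: L=2 ×43, L=4 ×40, L=6 ×1
  A^-5: L=1 ×4, L=3 ×26, L=5 ×6
  A^-7: L=2 ×4, L=4 ×5
  A^-9: L=3 ×1
Each group contributes A^e * Σ count * d^(L-1):
Powers of d = -A^2 - A^-2: d^2 = A^4 + 2 + A^-4; d^3 = -A^6 - 3*A^2 - 3*A^-2 - A^-6; d^4 = A^8 + 4*A^4 + 6 + 4*A^-4 + A^-8; d^5 = -A^10 - 5*A^6 - 10*A^2 - 10*A^-2 - 5*A^-6 - A^-10.
  A^9 * (d^3) = -A^15 - 3*A^11 - 3*A^7 - A^3
  A^7 * (9*d^2) = 9*A^11 + 18*A^7 + 9*A^3
  A^5 * (28*d + 8*d^3) = -8*A^11 - 52*A^7 - 52*A^3 - 8*A^-1
  A^3 * (32 + 48*d^2 + 4*d^4) = 4*A^11 + 64*A^7 + 152*A^3 + 64*A^-1 + 4*A^-5
  A^1 * (91*d + 34*d^3 + d^5) = -A^11 - 39*A^7 - 203*A^3 - 203*A^-1 - 39*A^-5 - A^-9
  A^-1 * (23 + 92*d^2 + 11*d^4) = 11*A^7 + 136*A^3 + 273*A^-1 + 136*A^-5 + 11*A^-9
  A^-3 * (43*d + 40*d^3 + d^5) = -A^7 - 45*A^3 - 173*A^-1 - 173*A^-5 - 45*A^-9 - A^-13
  A^-5 * (4 + 26*d^2 + 6*d^4) = 6*A^3 + 50*A^-1 + 92*A^-5 + 50*A^-9 + 6*A^-13
  A^-7 * (4*d + 5*d^3) = -5*A^-1 - 19*A^-5 - 19*A^-9 - 5*A^-13
  A^-9 * (d^2) = A^-5 + 2*A^-9 + A^-13
Summing the groups: <K> = -A^15 + A^11 - 2*A^7 + 2*A^3 - 2*A^-1 + 2*A^-5 - 2*A^-9 + A^-13
Normalise by the writhe: (-A^3)^(-w) = (-A^3)^(-5) = -A^-15, so f(A) = -A^-15 * <K> = 1 - A^-4 + 2*A^-8 - 2*A^-12 + 2*A^-16 - 2*A^-20 + 2*A^-24 - A^-28.
Substitute A = t^(-1/4), i.e. A^e → t^(-e/4): V(t) = -t^7 + 2*t^6 - 2*t^5 + 2*t^4 - 2*t^3 + 2*t^2 - t + 1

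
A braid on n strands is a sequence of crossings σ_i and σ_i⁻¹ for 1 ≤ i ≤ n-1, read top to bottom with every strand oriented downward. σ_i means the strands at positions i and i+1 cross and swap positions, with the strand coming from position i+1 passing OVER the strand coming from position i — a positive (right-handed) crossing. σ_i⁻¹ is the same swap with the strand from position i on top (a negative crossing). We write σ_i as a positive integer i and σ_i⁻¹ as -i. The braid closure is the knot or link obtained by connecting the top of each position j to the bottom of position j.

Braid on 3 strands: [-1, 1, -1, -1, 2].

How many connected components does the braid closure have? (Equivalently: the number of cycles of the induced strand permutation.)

Track the strand permutation on 3 strands, starting from identity.
  step 1: s1^-1 swaps positions 1,2 -> [2 1 3]
  step 2: s1 swaps positions 1,2 -> [1 2 3]
  step 3: s1^-1 swaps positions 1,2 -> [2 1 3]
  step 4: s1^-1 swaps positions 1,2 -> [1 2 3]
  step 5: s2 swaps positions 2,3 -> [1 3 2]
Final permutation (position -> original strand): [1 3 2]
Closure components = cycle count of this permutation = 2.

Answer: 2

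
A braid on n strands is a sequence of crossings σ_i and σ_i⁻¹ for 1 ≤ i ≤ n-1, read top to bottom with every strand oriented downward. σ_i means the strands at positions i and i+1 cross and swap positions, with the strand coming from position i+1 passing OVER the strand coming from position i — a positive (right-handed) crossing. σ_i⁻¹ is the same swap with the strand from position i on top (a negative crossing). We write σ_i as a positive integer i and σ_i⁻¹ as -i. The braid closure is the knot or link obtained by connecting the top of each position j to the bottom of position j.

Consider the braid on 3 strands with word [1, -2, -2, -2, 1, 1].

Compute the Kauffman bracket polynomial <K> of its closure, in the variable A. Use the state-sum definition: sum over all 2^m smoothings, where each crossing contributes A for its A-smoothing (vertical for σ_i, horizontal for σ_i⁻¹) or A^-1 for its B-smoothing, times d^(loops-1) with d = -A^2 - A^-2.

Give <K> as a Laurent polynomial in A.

Braid: s1 s2^-1 s2^-1 s2^-1 s1 s1 on 3 strands, 6 crossings.
Writhe w = (#positive) - (#negative) = 3 - 3 = 0.
State-sum expansion of <K>. There are 2^6 = 64 states.
Each crossing splits two ways (0=vertical, 1=horizontal). The state's weight is A^(#A-smoothings - #B-smoothings) * d^(loops - 1).
Tabulate the states by total A-exponent and number of loops L (A-exp: L × count):
  A^6: L=4 ×1
  A^4: L=3 ×6
  A^2: L=2 ×12, L=4 ×3
  A^0: L=1 ×9, L=3 ×10, L=5 ×1
  A^-2: L=2 ×12, L=4 ×3
  A^-4: L=3 ×6
  A^-6: L=4 ×1
Each group contributes A^e * Σ count * d^(L-1):
Powers of d = -A^2 - A^-2: d^2 = A^4 + 2 + A^-4; d^3 = -A^6 - 3*A^2 - 3*A^-2 - A^-6; d^4 = A^8 + 4*A^4 + 6 + 4*A^-4 + A^-8.
  A^6 * (d^3) = -A^12 - 3*A^8 - 3*A^4 - 1
  A^4 * (6*d^2) = 6*A^8 + 12*A^4 + 6
  A^2 * (12*d + 3*d^3) = -3*A^8 - 21*A^4 - 21 - 3*A^-4
  A^0 * (9 + 10*d^2 + d^4) = A^8 + 14*A^4 + 35 + 14*A^-4 + A^-8
  A^-2 * (12*d + 3*d^3) = -3*A^4 - 21 - 21*A^-4 - 3*A^-8
  A^-4 * (6*d^2) = 6 + 12*A^-4 + 6*A^-8
  A^-6 * (d^3) = -1 - 3*A^-4 - 3*A^-8 - A^-12
Summing the groups: <K> = -A^12 + A^8 - A^4 + 3 - A^-4 + A^-8 - A^-12

Answer: -A^12 + A^8 - A^4 + 3 - A^-4 + A^-8 - A^-12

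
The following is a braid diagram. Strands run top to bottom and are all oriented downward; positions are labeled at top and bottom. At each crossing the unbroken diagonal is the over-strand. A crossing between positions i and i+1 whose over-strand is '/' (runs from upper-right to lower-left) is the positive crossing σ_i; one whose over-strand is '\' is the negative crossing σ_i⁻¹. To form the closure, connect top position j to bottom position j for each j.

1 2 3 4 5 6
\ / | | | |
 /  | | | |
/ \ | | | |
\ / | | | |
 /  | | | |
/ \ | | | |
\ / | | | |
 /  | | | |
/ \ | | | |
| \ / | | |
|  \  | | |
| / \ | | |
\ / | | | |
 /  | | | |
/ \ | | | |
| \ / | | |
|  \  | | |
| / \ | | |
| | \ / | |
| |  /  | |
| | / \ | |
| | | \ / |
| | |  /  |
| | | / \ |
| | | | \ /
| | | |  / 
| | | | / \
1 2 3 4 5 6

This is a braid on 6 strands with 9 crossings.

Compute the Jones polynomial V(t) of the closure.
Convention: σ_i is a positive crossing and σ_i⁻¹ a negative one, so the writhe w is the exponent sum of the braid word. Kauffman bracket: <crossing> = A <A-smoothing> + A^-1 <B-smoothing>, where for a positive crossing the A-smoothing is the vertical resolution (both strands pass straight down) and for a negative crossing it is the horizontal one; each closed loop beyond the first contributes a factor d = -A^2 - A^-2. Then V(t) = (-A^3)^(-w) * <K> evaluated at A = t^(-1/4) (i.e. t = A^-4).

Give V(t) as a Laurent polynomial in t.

Reading the diagram top to bottom ('/'-over between positions i,i+1 = s_i, '\'-over = s_i^-1): braid word = s1 s1 s1 s2^-1 s1 s2^-1 s3 s4 s5.
The presented braid s1 s1 s1 s2^-1 s1 s2^-1 s3 s4 s5 on 6 strands reduces by inverse Markov moves (closure unchanged at each step):
  Destabilize: the word has the form β·s5 where s5 occurs only as the final letter (β ∈ B_5); drop it and the last strand → 5 strands.
  Destabilize: the word has the form β·s4 where s4 occurs only as the final letter (β ∈ B_4); drop it and the last strand → 4 strands.
  Destabilize: the word has the form β·s3 where s3 occurs only as the final letter (β ∈ B_3); drop it and the last strand → 3 strands.
Reduced to β = s1 s1 s1 s2^-1 s1 s2^-1 on 3 strands, 6 crossings.
Compute on β:
Braid: s1 s1 s1 s2^-1 s1 s2^-1 on 3 strands, 6 crossings.
Writhe w = (#positive) - (#negative) = 4 - 2 = 2.
Enumerate smoothing states for the bracket polynomial. There are 2^6 = 64 states.
For each crossing: s=0 is the vertical smoothing, s=1 horizontal. Crossing k contributes A^(sign_k * (1 - 2*s_k)); loop factor d = -A^2 - A^-2.
Tabulate the states by total A-exponent and number of loops L (A-exp: L × count):
  A^6: L=3 ×1
  A^4: L=2 ×6
  A^2: L=1 ×11, L=3 ×4
  A^0: L=2 ×19, L=4 ×1
  A^-2: L=3 ×15
  A^-4: L=4 ×6
  A^-6: L=5 ×1
Each group contributes A^e * Σ count * d^(L-1):
Powers of d = -A^2 - A^-2: d^2 = A^4 + 2 + A^-4; d^3 = -A^6 - 3*A^2 - 3*A^-2 - A^-6; d^4 = A^8 + 4*A^4 + 6 + 4*A^-4 + A^-8.
  A^6 * (d^2) = A^10 + 2*A^6 + A^2
  A^4 * (6*d) = -6*A^6 - 6*A^2
  A^2 * (11 + 4*d^2) = 4*A^6 + 19*A^2 + 4*A^-2
  A^0 * (19*d + d^3) = -A^6 - 22*A^2 - 22*A^-2 - A^-6
  A^-2 * (15*d^2) = 15*A^2 + 30*A^-2 + 15*A^-6
  A^-4 * (6*d^3) = -6*A^2 - 18*A^-2 - 18*A^-6 - 6*A^-10
  A^-6 * (d^4) = A^2 + 4*A^-2 + 6*A^-6 + 4*A^-10 + A^-14
Summing the groups: <K> = A^10 - A^6 + 2*A^2 - 2*A^-2 + 2*A^-6 - 2*A^-10 + A^-14
Normalise by the writhe: (-A^3)^(-w) = (-A^3)^(-2) = A^-6, so f(A) = A^-6 * <K> = A^4 - 1 + 2*A^-4 - 2*A^-8 + 2*A^-12 - 2*A^-16 + A^-20.
Substitute A = t^(-1/4), i.e. A^e → t^(-e/4): V(t) = t^5 - 2*t^4 + 2*t^3 - 2*t^2 + 2*t - 1 + t^-1

Answer: t^5 - 2*t^4 + 2*t^3 - 2*t^2 + 2*t - 1 + t^-1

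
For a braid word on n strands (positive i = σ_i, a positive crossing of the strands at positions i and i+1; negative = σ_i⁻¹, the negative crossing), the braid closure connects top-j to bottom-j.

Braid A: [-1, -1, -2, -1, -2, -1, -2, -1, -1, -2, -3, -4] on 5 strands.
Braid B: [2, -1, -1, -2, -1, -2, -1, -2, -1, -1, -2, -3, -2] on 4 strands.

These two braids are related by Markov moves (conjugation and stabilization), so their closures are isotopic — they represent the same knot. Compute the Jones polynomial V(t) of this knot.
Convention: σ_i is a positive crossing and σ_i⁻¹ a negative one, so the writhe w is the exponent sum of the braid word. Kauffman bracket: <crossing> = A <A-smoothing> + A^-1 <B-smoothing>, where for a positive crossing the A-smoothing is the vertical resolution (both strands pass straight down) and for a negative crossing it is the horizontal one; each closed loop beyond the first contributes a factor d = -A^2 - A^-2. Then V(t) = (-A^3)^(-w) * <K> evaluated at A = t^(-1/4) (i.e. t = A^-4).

Markov-equivalent braids have isotopic closures, hence identical knot invariants. Strip the Markov moves from each word to reach a common short braid β, then compute V(t) once on β.
Braid A: s1^-1 s1^-1 s2^-1 s1^-1 s2^-1 s1^-1 s2^-1 s1^-1 s1^-1 s2^-1 s3^-1 s4^-1 on 5 strands reduces by inverse Markov moves (closure unchanged at each step):
  Destabilize: the word has the form β·s4^-1 where s4^-1 occurs only as the final letter (β ∈ B_4); drop it and the last strand → 4 strands.
  Destabilize: the word has the form β·s3^-1 where s3^-1 occurs only as the final letter (β ∈ B_3); drop it and the last strand → 3 strands.
Reduced to β = s1^-1 s1^-1 s2^-1 s1^-1 s2^-1 s1^-1 s2^-1 s1^-1 s1^-1 s2^-1 on 3 strands, 10 crossings.
Braid B: s2 s1^-1 s1^-1 s2^-1 s1^-1 s2^-1 s1^-1 s2^-1 s1^-1 s1^-1 s2^-1 s3^-1 s2^-1 on 4 strands reduces by inverse Markov moves (closure unchanged at each step):
  Deconjugate: the word is γ·β·γ⁻¹ with γ = s2 (prefix) and γ⁻¹ = s2^-1 (suffix); strip both.
  Destabilize: the word has the form β·s3^-1 where s3^-1 occurs only as the final letter (β ∈ B_3); drop it and the last strand → 3 strands.
Reduced to β = s1^-1 s1^-1 s2^-1 s1^-1 s2^-1 s1^-1 s2^-1 s1^-1 s1^-1 s2^-1 on 3 strands, 10 crossings.
Both give the same β = s1^-1 s1^-1 s2^-1 s1^-1 s2^-1 s1^-1 s2^-1 s1^-1 s1^-1 s2^-1 on 3 strands, so one state sum suffices:
Braid: s1^-1 s1^-1 s2^-1 s1^-1 s2^-1 s1^-1 s2^-1 s1^-1 s1^-1 s2^-1 on 3 strands, 10 crossings.
Writhe w = (#positive) - (#negative) = 0 - 10 = -10.
Enumerate smoothing states for the bracket polynomial. There are 2^10 = 1024 states.
Each crossing splits two ways (0=vertical, 1=horizontal). The state's weight is A^(#A-smoothings - #B-smoothings) * d^(loops - 1).
Tabulate the states by total A-exponent and number of loops L (A-exp: L × count):
  A^10: L=3 ×1
  A^8: L=2 ×4, L=4 ×6
  A^6: L=1 ×4, L=3 ×30, L=5 ×11
  A^4: L=2 ×48, L=4 ×65, L=6 ×7
  A^2: L=1 ×24, L=3 ×140, L=5 ×45, L=7 ×1
  A^0: L=2 ×129, L=4 ×117, L=6 ×6
  A^-2: L=1 ×43, L=3 ×151, L=5 ×16
  A^-4: L=2 ×96, L=4 ×24
  A^-6: L=1 ×24, L=3 ×21
  A^-8: L=2 ×10
  A^-10: L=3 ×1
Each group contributes A^e * Σ count * d^(L-1):
Powers of d = -A^2 - A^-2: d^2 = A^4 + 2 + A^-4; d^3 = -A^6 - 3*A^2 - 3*A^-2 - A^-6; d^4 = A^8 + 4*A^4 + 6 + 4*A^-4 + A^-8; d^5 = -A^10 - 5*A^6 - 10*A^2 - 10*A^-2 - 5*A^-6 - A^-10; d^6 = A^12 + 6*A^8 + 15*A^4 + 20 + 15*A^-4 + 6*A^-8 + A^-12.
  A^10 * (d^2) = A^14 + 2*A^10 + A^6
  A^8 * (4*d + 6*d^3) = -6*A^14 - 22*A^10 - 22*A^6 - 6*A^2
  A^6 * (4 + 30*d^2 + 11*d^4) = 11*A^14 + 74*A^10 + 130*A^6 + 74*A^2 + 11*A^-2
  A^4 * (48*d + 65*d^3 + 7*d^5) = -7*A^14 - 100*A^10 - 313*A^6 - 313*A^2 - 100*A^-2 - 7*A^-6
  A^2 * (24 + 140*d^2 + 45*d^4 + d^6) = A^14 + 51*A^10 + 335*A^6 + 594*A^2 + 335*A^-2 + 51*A^-6 + A^-10
  A^0 * (129*d + 117*d^3 + 6*d^5) = -6*A^10 - 147*A^6 - 540*A^2 - 540*A^-2 - 147*A^-6 - 6*A^-10
  A^-2 * (43 + 151*d^2 + 16*d^4) = 16*A^6 + 215*A^2 + 441*A^-2 + 215*A^-6 + 16*A^-10
  A^-4 * (96*d + 24*d^3) = -24*A^2 - 168*A^-2 - 168*A^-6 - 24*A^-10
  A^-6 * (24 + 21*d^2) = 21*A^-2 + 66*A^-6 + 21*A^-10
  A^-8 * (10*d) = -10*A^-6 - 10*A^-10
  A^-10 * (d^2) = A^-6 + 2*A^-10 + A^-14
Summing the groups: <K> = -A^10 + A^-6 + A^-14
Normalise by the writhe: (-A^3)^(-w) = (-A^3)^(10) = A^30, so f(A) = A^30 * <K> = -A^40 + A^24 + A^16.
Substitute A = t^(-1/4), i.e. A^e → t^(-e/4): V(t) = t^-4 + t^-6 - t^-10

Answer: t^-4 + t^-6 - t^-10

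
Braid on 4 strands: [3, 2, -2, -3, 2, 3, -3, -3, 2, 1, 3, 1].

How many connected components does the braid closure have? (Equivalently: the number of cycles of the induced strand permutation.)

Track the strand permutation on 4 strands, starting from identity.
  step 1: s3 swaps positions 3,4 -> [1 2 4 3]
  step 2: s2 swaps positions 2,3 -> [1 4 2 3]
  step 3: s2^-1 swaps positions 2,3 -> [1 2 4 3]
  step 4: s3^-1 swaps positions 3,4 -> [1 2 3 4]
  step 5: s2 swaps positions 2,3 -> [1 3 2 4]
  step 6: s3 swaps positions 3,4 -> [1 3 4 2]
  step 7: s3^-1 swaps positions 3,4 -> [1 3 2 4]
  step 8: s3^-1 swaps positions 3,4 -> [1 3 4 2]
  step 9: s2 swaps positions 2,3 -> [1 4 3 2]
  step 10: s1 swaps positions 1,2 -> [4 1 3 2]
  step 11: s3 swaps positions 3,4 -> [4 1 2 3]
  step 12: s1 swaps positions 1,2 -> [1 4 2 3]
Final permutation (position -> original strand): [1 4 2 3]
Closure components = cycle count of this permutation = 2.

Answer: 2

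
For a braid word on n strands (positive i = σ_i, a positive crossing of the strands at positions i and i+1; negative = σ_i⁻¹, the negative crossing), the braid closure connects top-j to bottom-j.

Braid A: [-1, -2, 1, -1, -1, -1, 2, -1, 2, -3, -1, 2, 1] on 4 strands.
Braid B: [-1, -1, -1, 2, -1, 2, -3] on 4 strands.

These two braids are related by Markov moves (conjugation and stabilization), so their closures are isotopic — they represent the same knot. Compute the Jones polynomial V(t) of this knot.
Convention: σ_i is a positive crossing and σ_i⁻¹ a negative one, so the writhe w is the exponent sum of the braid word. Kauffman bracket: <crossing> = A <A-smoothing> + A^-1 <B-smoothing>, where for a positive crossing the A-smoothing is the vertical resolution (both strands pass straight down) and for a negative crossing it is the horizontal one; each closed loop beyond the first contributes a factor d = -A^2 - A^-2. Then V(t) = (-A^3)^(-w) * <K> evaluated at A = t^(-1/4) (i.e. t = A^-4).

Markov-equivalent braids have isotopic closures, hence identical knot invariants. Strip the Markov moves from each word to reach a common short braid β, then compute V(t) once on β.
Braid A: s1^-1 s2^-1 s1 s1^-1 s1^-1 s1^-1 s2 s1^-1 s2 s3^-1 s1^-1 s2 s1 on 4 strands reduces by inverse Markov moves (closure unchanged at each step):
  Deconjugate: the word is γ·β·γ⁻¹ with γ = s1^-1 (prefix) and γ⁻¹ = s1 (suffix); strip both.
  Deconjugate: the word is γ·β·γ⁻¹ with γ = s2^-1 s1 (prefix) and γ⁻¹ = s1^-1 s2 (suffix); strip both.
  Destabilize: the word has the form β·s3^-1 where s3^-1 occurs only as the final letter (β ∈ B_3); drop it and the last strand → 3 strands.
Reduced to β = s1^-1 s1^-1 s1^-1 s2 s1^-1 s2 on 3 strands, 6 crossings.
Braid B: s1^-1 s1^-1 s1^-1 s2 s1^-1 s2 s3^-1 on 4 strands reduces by inverse Markov moves (closure unchanged at each step):
  Destabilize: the word has the form β·s3^-1 where s3^-1 occurs only as the final letter (β ∈ B_3); drop it and the last strand → 3 strands.
Reduced to β = s1^-1 s1^-1 s1^-1 s2 s1^-1 s2 on 3 strands, 6 crossings.
Both give the same β = s1^-1 s1^-1 s1^-1 s2 s1^-1 s2 on 3 strands, so one state sum suffices:
Braid: s1^-1 s1^-1 s1^-1 s2 s1^-1 s2 on 3 strands, 6 crossings.
Writhe w = (#positive) - (#negative) = 2 - 4 = -2.
Enumerate smoothing states for the bracket polynomial. There are 2^6 = 64 states.
For each crossing: s=0 is the vertical smoothing, s=1 horizontal. Crossing k contributes A^(sign_k * (1 - 2*s_k)); loop factor d = -A^2 - A^-2.
Tabulate the states by total A-exponent and number of loops L (A-exp: L × count):
  A^6: L=5 ×1
  A^4: L=4 ×6
  A^2: L=3 ×15
  A^0: L=2 ×19, L=4 ×1
  A^-2: L=1 ×11, L=3 ×4
  A^-4: L=2 ×6
  A^-6: L=3 ×1
Each group contributes A^e * Σ count * d^(L-1):
Powers of d = -A^2 - A^-2: d^2 = A^4 + 2 + A^-4; d^3 = -A^6 - 3*A^2 - 3*A^-2 - A^-6; d^4 = A^8 + 4*A^4 + 6 + 4*A^-4 + A^-8.
  A^6 * (d^4) = A^14 + 4*A^10 + 6*A^6 + 4*A^2 + A^-2
  A^4 * (6*d^3) = -6*A^10 - 18*A^6 - 18*A^2 - 6*A^-2
  A^2 * (15*d^2) = 15*A^6 + 30*A^2 + 15*A^-2
  A^0 * (19*d + d^3) = -A^6 - 22*A^2 - 22*A^-2 - A^-6
  A^-2 * (11 + 4*d^2) = 4*A^2 + 19*A^-2 + 4*A^-6
  A^-4 * (6*d) = -6*A^-2 - 6*A^-6
  A^-6 * (d^2) = A^-2 + 2*A^-6 + A^-10
Summing the groups: <K> = A^14 - 2*A^10 + 2*A^6 - 2*A^2 + 2*A^-2 - A^-6 + A^-10
Normalise by the writhe: (-A^3)^(-w) = (-A^3)^(2) = A^6, so f(A) = A^6 * <K> = A^20 - 2*A^16 + 2*A^12 - 2*A^8 + 2*A^4 - 1 + A^-4.
Substitute A = t^(-1/4), i.e. A^e → t^(-e/4): V(t) = t - 1 + 2*t^-1 - 2*t^-2 + 2*t^-3 - 2*t^-4 + t^-5

Answer: t - 1 + 2*t^-1 - 2*t^-2 + 2*t^-3 - 2*t^-4 + t^-5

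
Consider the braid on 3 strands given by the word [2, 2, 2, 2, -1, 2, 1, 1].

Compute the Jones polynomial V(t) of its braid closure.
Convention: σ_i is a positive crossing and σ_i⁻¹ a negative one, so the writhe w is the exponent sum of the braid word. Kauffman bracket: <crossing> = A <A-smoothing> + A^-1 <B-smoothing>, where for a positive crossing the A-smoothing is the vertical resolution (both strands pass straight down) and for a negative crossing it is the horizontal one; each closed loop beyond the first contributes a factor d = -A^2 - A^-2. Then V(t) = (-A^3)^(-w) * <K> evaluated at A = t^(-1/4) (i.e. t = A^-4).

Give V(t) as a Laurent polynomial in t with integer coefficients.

Braid: s2 s2 s2 s2 s1^-1 s2 s1 s1 on 3 strands, 8 crossings.
Writhe w = (#positive) - (#negative) = 7 - 1 = 6.
Enumerate smoothing states for the bracket polynomial. There are 2^8 = 256 states.
For each crossing: s=0 is the vertical smoothing, s=1 horizontal. Crossing k contributes A^(sign_k * (1 - 2*s_k)); loop factor d = -A^2 - A^-2.
Tabulate the states by total A-exponent and number of loops L (A-exp: L × count):
  A^8: L=2 ×1
  A^6: L=1 ×5, L=3 ×3
  A^4: L=2 ×27, L=4 ×1
  A^2: L=1 ×18, L=3 ×38
  A^0: L=2 ×41, L=4 ×29
  A^-2: L=3 ×44, L=5 ×12
  A^-4: L=4 ×26, L=6 ×2
  A^-6: L=5 ×8
  A^-8: L=6 ×1
Each group contributes A^e * Σ count * d^(L-1):
Powers of d = -A^2 - A^-2: d^2 = A^4 + 2 + A^-4; d^3 = -A^6 - 3*A^2 - 3*A^-2 - A^-6; d^4 = A^8 + 4*A^4 + 6 + 4*A^-4 + A^-8; d^5 = -A^10 - 5*A^6 - 10*A^2 - 10*A^-2 - 5*A^-6 - A^-10.
  A^8 * (d) = -A^10 - A^6
  A^6 * (5 + 3*d^2) = 3*A^10 + 11*A^6 + 3*A^2
  A^4 * (27*d + d^3) = -A^10 - 30*A^6 - 30*A^2 - A^-2
  A^2 * (18 + 38*d^2) = 38*A^6 + 94*A^2 + 38*A^-2
  A^0 * (41*d + 29*d^3) = -29*A^6 - 128*A^2 - 128*A^-2 - 29*A^-6
  A^-2 * (44*d^2 + 12*d^4) = 12*A^6 + 92*A^2 + 160*A^-2 + 92*A^-6 + 12*A^-10
  A^-4 * (26*d^3 + 2*d^5) = -2*A^6 - 36*A^2 - 98*A^-2 - 98*A^-6 - 36*A^-10 - 2*A^-14
  A^-6 * (8*d^4) = 8*A^2 + 32*A^-2 + 48*A^-6 + 32*A^-10 + 8*A^-14
  A^-8 * (d^5) = -A^2 - 5*A^-2 - 10*A^-6 - 10*A^-10 - 5*A^-14 - A^-18
Summing the groups: <K> = A^10 - A^6 + 2*A^2 - 2*A^-2 + 3*A^-6 - 2*A^-10 + A^-14 - A^-18
Normalise by the writhe: (-A^3)^(-w) = (-A^3)^(-6) = A^-18, so f(A) = A^-18 * <K> = A^-8 - A^-12 + 2*A^-16 - 2*A^-20 + 3*A^-24 - 2*A^-28 + A^-32 - A^-36.
Substitute A = t^(-1/4), i.e. A^e → t^(-e/4): V(t) = -t^9 + t^8 - 2*t^7 + 3*t^6 - 2*t^5 + 2*t^4 - t^3 + t^2

Answer: -t^9 + t^8 - 2*t^7 + 3*t^6 - 2*t^5 + 2*t^4 - t^3 + t^2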